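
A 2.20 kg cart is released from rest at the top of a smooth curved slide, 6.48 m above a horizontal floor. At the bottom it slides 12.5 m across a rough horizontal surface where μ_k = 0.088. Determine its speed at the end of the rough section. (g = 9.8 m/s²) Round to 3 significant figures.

v = 10.3 m/s

Energy at the top = energy at the end + work done against friction:
mgh = ½mv² + μ_k m g d
W_f = μ_k mg d = (0.088)(2.20)(9.8)(12.5) = 23.72 J
½mv² = mgh − W_f = 139.71 − 23.72 = 115.99 J
v = √(2 × 115.99/2.20) = 10.27 m/s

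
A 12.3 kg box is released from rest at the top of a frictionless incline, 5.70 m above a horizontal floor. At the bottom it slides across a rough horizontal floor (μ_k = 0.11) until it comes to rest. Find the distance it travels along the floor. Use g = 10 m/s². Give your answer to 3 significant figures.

d = 51.8 m

Applying the work–energy principle:
At rest all PE has been dissipated by friction: mgh = μ_k m g d
d = h/μ_k = 5.70/0.11 = 51.82 m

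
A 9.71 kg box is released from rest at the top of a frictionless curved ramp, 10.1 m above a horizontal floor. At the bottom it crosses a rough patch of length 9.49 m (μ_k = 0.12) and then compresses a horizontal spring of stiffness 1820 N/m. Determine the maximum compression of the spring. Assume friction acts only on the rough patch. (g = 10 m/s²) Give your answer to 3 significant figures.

Initial energy: E₁ = mgh = (9.71)(10)(10.1) = 980.71 J
Friction removes W_f = μ_k mg d = (0.12)(9.71)(10)(9.49) = 110.6 J
Energy reaching the spring: E = 980.71 − 110.6 = 870.13 J
At max compression ½kx² = E ⇒ x = √(2E/k) = √(2 × 870.13/1820) = 0.9778 m

x = 0.978 m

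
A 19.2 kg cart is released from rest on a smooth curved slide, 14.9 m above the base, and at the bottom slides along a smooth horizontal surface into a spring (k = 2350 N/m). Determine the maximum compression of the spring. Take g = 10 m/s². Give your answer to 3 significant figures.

At max compression the cart is momentarily at rest: mgh = ½kx²
x = √(2mgh/k) = √(2 × 19.2 × 10 × 14.9 / 2350) = 1.560 m

x = 1.56 m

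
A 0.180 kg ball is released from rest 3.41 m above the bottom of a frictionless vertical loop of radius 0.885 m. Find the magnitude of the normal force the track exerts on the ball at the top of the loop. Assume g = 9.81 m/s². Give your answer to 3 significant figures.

Energy from release to top (height 2r): mgh = ½mv_top² + mg(2r)
v_top² = 2g(h − 2r) = 2(9.81)(3.41 − 1.770) = 32.177 m²/s²
At the top, both N and weight point toward the centre: N + mg = mv_top²/r
N = m(v_top²/r − g) = 0.180(32.177/0.885 − 9.81) = 4.779 N

N = 4.78 N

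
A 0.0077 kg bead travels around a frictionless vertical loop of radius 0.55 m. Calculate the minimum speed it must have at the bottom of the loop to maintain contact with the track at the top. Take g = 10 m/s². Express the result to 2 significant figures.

v = 5.2 m/s

At the top: mg = mv_top²/r ⇒ v_top² = gr = 5.500 m²/s²
Energy from bottom to top (height 2r): ½mv_bot² = ½mv_top² + mg(2r)
v_bot² = gr + 4gr = 5gr = 27.50
v_bot = √(5gr) = 5.244 m/s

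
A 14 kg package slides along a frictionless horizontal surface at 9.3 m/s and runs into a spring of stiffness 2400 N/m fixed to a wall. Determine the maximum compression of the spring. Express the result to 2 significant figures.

Conservation of energy between contact and max compression: ½mv² = ½kx²
x = v√(m/k) = 9.3 × √(14/2400) = 0.7103 m

x = 0.71 m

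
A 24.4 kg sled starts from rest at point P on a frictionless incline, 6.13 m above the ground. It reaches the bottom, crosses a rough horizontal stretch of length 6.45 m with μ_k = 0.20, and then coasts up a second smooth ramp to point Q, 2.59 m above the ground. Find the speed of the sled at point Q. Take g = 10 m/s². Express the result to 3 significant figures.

v = 6.71 m/s

Energy at P: mgh₁ = (24.4)(10)(6.13) = 1495.7 J
Friction loss: W_f = μ_k mg d = 314.8 J
At Q: ½mv² + mgh₂ = mgh₁ − W_f
½mv² = 1495.7 − 314.8 − 631.96 = 549.00 J
v = √(2 × 549.00/24.4) = 6.708 m/s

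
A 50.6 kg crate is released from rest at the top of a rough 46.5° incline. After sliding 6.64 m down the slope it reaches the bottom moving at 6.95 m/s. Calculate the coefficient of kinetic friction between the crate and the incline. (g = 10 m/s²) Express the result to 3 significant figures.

μ_k = 0.525

The energy dissipated by friction is the PE lost minus the KE gained:
mgL sinθ = 2437.1 J; ½mv² = 1222.1 J
W_f = 2437.1 − 1222.1 = 1215 J
μ_k = W_f/(mg cosθ · L) = 1215/(348.3 × 6.64) = 0.5254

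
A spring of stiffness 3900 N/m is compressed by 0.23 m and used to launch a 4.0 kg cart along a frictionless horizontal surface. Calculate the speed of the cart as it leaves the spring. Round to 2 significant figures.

Spring PE converts entirely to kinetic energy: ½kx² = ½mv²
v = x√(k/m) = 0.23 × √(3900/4.0) = 7.182 m/s

v = 7.2 m/s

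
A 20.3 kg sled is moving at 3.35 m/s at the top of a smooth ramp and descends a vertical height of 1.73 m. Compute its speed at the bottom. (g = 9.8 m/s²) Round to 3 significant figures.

v = 6.72 m/s

By conservation of mechanical energy, ½mv₀² + mgh = ½mv²
v² = v₀² + 2gh = (3.35)² + 2(9.8)(1.73) = 45.130
v = √45.130 = 6.718 m/s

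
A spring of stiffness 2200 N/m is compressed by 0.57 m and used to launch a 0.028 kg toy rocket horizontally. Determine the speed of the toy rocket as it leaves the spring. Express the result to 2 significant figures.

Spring PE converts entirely to kinetic energy: ½kx² = ½mv²
v = x√(k/m) = 0.57 × √(2200/0.028) = 159.8 m/s

v = 160 m/s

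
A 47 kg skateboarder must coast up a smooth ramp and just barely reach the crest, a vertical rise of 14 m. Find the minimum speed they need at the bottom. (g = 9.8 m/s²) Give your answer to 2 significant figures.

v = 17 m/s

At the top they are momentarily at rest, so all KE converts to PE: ½mv² = mgh
v = √(2gh) = √(2 × 9.8 × 14) = 16.57 m/s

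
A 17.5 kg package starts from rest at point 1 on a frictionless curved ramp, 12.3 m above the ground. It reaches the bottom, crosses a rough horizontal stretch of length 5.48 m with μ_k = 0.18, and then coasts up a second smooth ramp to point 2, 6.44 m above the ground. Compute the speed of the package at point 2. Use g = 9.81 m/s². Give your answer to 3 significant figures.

Energy at 1: mgh₁ = (17.5)(9.81)(12.3) = 2111.6 J
Friction loss: W_f = μ_k mg d = 169.3 J
At 2: ½mv² + mgh₂ = mgh₁ − W_f
½mv² = 2111.6 − 169.3 − 1105.6 = 836.68 J
v = √(2 × 836.68/17.5) = 9.779 m/s

v = 9.78 m/s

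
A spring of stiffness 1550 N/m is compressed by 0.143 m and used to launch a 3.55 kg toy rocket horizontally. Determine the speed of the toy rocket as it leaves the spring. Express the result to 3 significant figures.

Spring PE converts entirely to kinetic energy: ½kx² = ½mv²
v = x√(k/m) = 0.143 × √(1550/3.55) = 2.988 m/s

v = 2.99 m/s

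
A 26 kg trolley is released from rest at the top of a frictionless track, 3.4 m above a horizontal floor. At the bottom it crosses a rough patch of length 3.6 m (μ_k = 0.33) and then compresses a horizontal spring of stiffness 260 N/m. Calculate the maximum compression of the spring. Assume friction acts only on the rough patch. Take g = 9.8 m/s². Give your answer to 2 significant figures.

Initial energy: E₁ = mgh = (26)(9.8)(3.4) = 866.32 J
Friction removes W_f = μ_k mg d = (0.33)(26)(9.8)(3.6) = 302.7 J
Energy reaching the spring: E = 866.32 − 302.7 = 563.62 J
At max compression ½kx² = E ⇒ x = √(2E/k) = √(2 × 563.62/260) = 2.082 m

x = 2.1 m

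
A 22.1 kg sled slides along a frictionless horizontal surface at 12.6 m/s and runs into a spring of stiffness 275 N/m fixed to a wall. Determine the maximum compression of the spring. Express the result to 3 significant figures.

x = 3.57 m

Conservation of energy between contact and max compression: ½mv² = ½kx²
x = v√(m/k) = 12.6 × √(22.1/275) = 3.572 m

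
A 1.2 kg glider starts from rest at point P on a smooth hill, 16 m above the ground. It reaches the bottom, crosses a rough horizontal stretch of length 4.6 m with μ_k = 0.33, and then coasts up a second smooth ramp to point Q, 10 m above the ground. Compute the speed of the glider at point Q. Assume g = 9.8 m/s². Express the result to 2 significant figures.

Energy at P: mgh₁ = (1.2)(9.8)(16) = 188.16 J
Friction loss: W_f = μ_k mg d = 17.85 J
At Q: ½mv² + mgh₂ = mgh₁ − W_f
½mv² = 188.16 − 17.85 − 117.60 = 52.708 J
v = √(2 × 52.708/1.2) = 9.373 m/s

v = 9.4 m/s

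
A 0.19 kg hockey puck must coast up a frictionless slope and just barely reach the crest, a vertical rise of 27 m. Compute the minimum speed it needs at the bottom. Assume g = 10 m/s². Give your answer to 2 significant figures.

v = 23 m/s

At the top it is momentarily at rest, so all KE converts to PE: ½mv² = mgh
v = √(2gh) = √(2 × 10 × 27) = 23.24 m/s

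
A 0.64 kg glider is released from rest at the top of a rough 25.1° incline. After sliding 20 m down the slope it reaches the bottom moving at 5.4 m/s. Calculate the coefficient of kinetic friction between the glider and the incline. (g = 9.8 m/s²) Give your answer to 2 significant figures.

Energy balance down the incline: mg L sinθ − ½mv² = μ_k (mg cosθ) L
mgL sinθ = 53.212 J; ½mv² = 9.3312 J
W_f = 53.212 − 9.3312 = 43.88 J
μ_k = W_f/(mg cosθ · L) = 43.88/(5.680 × 20) = 0.3863

μ_k = 0.39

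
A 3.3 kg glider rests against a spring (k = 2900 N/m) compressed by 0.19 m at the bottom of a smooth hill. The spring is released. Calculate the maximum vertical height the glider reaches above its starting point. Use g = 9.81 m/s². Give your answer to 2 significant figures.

All spring PE becomes gravitational PE at the highest point: ½kx² = mgh
h = kx²/(2mg) = (2900)(0.19)²/(2 × 3.3 × 9.81) = 1.617 m

h = 1.6 m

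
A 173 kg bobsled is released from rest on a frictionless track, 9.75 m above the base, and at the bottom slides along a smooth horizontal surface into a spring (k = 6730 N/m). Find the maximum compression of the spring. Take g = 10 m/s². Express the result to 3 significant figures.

Gravitational PE at the top equals spring PE at max compression: mgh = ½kx²
x = √(2mgh/k) = √(2 × 173 × 10 × 9.75 / 6730) = 2.239 m

x = 2.24 m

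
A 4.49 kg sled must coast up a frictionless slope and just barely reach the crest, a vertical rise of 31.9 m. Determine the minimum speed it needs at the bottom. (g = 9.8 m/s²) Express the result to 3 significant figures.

v = 25.0 m/s

At the top it is momentarily at rest, so all KE converts to PE: ½mv² = mgh
v = √(2gh) = √(2 × 9.8 × 31.9) = 25.00 m/s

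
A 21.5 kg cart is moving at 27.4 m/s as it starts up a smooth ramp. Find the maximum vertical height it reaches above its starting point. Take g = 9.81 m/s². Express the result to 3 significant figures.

h = 38.3 m

By energy conservation, ½mv² = mgh
h = v²/(2g) = 27.4²/(2 × 9.81) = 38.27 m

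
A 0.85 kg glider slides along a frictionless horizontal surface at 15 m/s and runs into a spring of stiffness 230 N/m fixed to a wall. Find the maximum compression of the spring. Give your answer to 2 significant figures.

Conservation of energy between contact and max compression: ½mv² = ½kx²
x = v√(m/k) = 15 × √(0.85/230) = 0.9119 m

x = 0.91 m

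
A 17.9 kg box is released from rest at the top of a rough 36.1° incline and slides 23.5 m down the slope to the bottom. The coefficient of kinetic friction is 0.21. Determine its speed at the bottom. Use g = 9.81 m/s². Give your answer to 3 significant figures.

Taking the bottom as reference, mgh = ½mv² + μ_k N L with h = L sinθ, N = mg cosθ:
mgh = mgL sinθ = (17.9)(9.81)(23.5)sin36.1° = 2431.4 J
W_f = μ_k mg cosθ · L = (0.21)(17.9)(9.81)cos36.1°·23.5 = 700.2 J
½mv² = 2431.4 − 700.2 = 1731.2 J
v = √(2 × 1731.2/17.9) = 13.91 m/s

v = 13.9 m/s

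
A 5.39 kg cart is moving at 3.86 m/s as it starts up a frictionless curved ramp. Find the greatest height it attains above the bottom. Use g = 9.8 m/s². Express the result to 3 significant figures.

h = 0.760 m

By energy conservation, ½mv² = mgh
h = v²/(2g) = 3.86²/(2 × 9.8) = 0.7602 m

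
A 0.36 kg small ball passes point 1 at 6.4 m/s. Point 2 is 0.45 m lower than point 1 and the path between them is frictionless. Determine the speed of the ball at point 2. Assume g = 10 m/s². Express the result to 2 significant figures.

v = 7.1 m/s

Energy conservation between the two points: ½mv₀² + mgh = ½mv²
v² = v₀² + 2gh = (6.4)² + 2(10)(0.45) = 49.960
v = √49.960 = 7.068 m/s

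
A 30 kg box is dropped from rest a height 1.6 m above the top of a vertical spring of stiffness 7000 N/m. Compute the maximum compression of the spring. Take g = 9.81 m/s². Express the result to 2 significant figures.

x = 0.41 m

Let x be the compression. The total drop is H + x, and the box is instantaneously at rest at max compression, so energy conservation gives:
mg(H + x) = ½kx²
½(7000)x² − (30)(9.81)x − (30)(9.81)(1.6) = 0
3500x² − 294.3x − 470.9 = 0
x = [294.3 + √(86612 + 6.5923e+06)]/(2 × 3500) = 0.4112 m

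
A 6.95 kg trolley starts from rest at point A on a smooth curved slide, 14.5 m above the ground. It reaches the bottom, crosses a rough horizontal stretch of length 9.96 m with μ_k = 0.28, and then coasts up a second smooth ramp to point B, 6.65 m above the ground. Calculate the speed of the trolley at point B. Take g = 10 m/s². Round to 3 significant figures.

v = 10.1 m/s

Energy at A: mgh₁ = (6.95)(10)(14.5) = 1007.8 J
Friction loss: W_f = μ_k mg d = 193.8 J
At B: ½mv² + mgh₂ = mgh₁ − W_f
½mv² = 1007.8 − 193.8 − 462.18 = 351.75 J
v = √(2 × 351.75/6.95) = 10.06 m/s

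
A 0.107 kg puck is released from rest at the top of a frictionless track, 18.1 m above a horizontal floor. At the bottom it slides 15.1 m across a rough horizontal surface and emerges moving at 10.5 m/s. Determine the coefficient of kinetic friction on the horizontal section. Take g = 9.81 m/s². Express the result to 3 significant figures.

Energy at the top = energy at the end + work done against friction:
mgh = ½mv² + μ_k m g d
mgh = 18.999 J; ½mv² = 5.8984 J
W_f = 18.999 − 5.8984 = 13.10 J
μ_k = W_f/(mg·d) = 13.10/(1.050 × 15.1) = 0.8265

μ_k = 0.827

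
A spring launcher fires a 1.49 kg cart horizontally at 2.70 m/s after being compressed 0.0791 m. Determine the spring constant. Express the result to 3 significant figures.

Spring PE at full compression equals KE at release: ½kx² = ½mv²
k = mv²/x² = (1.49)(2.70)²/(0.0791)² = 1736 N/m

k = 1740 N/m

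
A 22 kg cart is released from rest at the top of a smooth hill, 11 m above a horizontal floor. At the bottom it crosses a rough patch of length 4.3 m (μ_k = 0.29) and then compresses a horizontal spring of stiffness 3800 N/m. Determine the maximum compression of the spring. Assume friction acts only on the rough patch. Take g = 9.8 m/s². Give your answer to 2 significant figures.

Initial energy: E₁ = mgh = (22)(9.8)(11) = 2371.6 J
Friction removes W_f = μ_k mg d = (0.29)(22)(9.8)(4.3) = 268.9 J
Energy reaching the spring: E = 2371.6 − 268.9 = 2102.7 J
At max compression ½kx² = E ⇒ x = √(2E/k) = √(2 × 2102.7/3800) = 1.052 m

x = 1.1 m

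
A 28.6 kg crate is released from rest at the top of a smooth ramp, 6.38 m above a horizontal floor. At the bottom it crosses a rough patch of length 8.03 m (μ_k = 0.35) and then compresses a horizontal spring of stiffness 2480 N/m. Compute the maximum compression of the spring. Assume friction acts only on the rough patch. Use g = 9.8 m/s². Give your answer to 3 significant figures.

x = 0.898 m

Initial energy: E₁ = mgh = (28.6)(9.8)(6.38) = 1788.2 J
Friction removes W_f = μ_k mg d = (0.35)(28.6)(9.8)(8.03) = 787.7 J
Energy reaching the spring: E = 1788.2 − 787.7 = 1000.5 J
At max compression ½kx² = E ⇒ x = √(2E/k) = √(2 × 1000.5/2480) = 0.8982 m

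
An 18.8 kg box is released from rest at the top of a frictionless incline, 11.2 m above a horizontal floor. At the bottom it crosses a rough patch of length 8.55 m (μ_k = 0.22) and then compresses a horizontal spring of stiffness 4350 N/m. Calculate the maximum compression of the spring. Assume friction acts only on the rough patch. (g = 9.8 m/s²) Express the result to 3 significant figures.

Initial energy: E₁ = mgh = (18.8)(9.8)(11.2) = 2063.5 J
Friction removes W_f = μ_k mg d = (0.22)(18.8)(9.8)(8.55) = 346.6 J
Energy reaching the spring: E = 2063.5 − 346.6 = 1716.9 J
At max compression ½kx² = E ⇒ x = √(2E/k) = √(2 × 1716.9/4350) = 0.8885 m

x = 0.888 m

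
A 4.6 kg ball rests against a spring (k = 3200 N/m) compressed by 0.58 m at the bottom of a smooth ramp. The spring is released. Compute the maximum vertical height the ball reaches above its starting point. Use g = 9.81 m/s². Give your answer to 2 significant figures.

h = 12 m

At maximum height the ball is at rest, so ½kx² = mgh
h = kx²/(2mg) = (3200)(0.58)²/(2 × 4.6 × 9.81) = 11.93 m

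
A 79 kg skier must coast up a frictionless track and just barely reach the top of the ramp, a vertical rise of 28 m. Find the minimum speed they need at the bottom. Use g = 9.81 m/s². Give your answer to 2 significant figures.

At the top they are momentarily at rest, so all KE converts to PE: ½mv² = mgh
v = √(2gh) = √(2 × 9.81 × 28) = 23.44 m/s

v = 23 m/s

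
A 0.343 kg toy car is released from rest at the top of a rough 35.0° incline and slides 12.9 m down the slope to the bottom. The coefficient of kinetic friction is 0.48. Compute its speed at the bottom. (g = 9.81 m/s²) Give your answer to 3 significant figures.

Energy: mgh = ½mv² + W_f, with h = L sinθ and W_f = μ_k (mg cosθ) L
mgh = mgL sinθ = (0.343)(9.81)(12.9)sin35.0° = 24.897 J
W_f = μ_k mg cosθ · L = (0.48)(0.343)(9.81)cos35.0°·12.9 = 17.07 J
½mv² = 24.897 − 17.07 = 7.8298 J
v = √(2 × 7.8298/0.343) = 6.757 m/s

v = 6.76 m/s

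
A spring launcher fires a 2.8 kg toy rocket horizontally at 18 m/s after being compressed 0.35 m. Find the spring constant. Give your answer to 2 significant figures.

k = 7400 N/m

½kx² = ½mv²
k = mv²/x² = (2.8)(18)²/(0.35)² = 7406 N/m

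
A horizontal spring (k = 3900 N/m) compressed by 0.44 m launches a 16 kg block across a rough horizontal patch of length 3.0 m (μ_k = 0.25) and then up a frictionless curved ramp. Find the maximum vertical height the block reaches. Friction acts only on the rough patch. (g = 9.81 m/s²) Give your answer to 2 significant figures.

h = 1.7 m

Spring energy: E₀ = ½kx² = ½(3900)(0.44)² = 377.52 J
Friction: W_f = μ_k mg d = (0.25)(16)(9.81)(3.0) = 117.7 J
Energy at base of ramp: E = 377.52 − 117.7 = 259.80 J
At max height all remaining energy is PE: mgh = E ⇒ h = E/(mg) = 259.80/(16 × 9.81) = 1.655 m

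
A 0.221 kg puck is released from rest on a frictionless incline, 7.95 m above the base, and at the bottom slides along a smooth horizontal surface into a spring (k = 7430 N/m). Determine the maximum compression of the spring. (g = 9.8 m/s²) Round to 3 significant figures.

x = 0.0681 m

Gravitational PE at the top equals spring PE at max compression: mgh = ½kx²
x = √(2mgh/k) = √(2 × 0.221 × 9.8 × 7.95 / 7430) = 0.06808 m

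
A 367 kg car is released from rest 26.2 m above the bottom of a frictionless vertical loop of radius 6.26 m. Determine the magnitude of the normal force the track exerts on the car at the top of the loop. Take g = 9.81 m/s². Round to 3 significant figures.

Energy from release to top (height 2r): mgh = ½mv_top² + mg(2r)
v_top² = 2g(h − 2r) = 2(9.81)(26.2 − 12.52) = 268.40 m²/s²
At the top, both N and weight point toward the centre: N + mg = mv_top²/r
N = m(v_top²/r − g) = 367(268.40/6.26 − 9.81) = 12135 N

N = 12100 N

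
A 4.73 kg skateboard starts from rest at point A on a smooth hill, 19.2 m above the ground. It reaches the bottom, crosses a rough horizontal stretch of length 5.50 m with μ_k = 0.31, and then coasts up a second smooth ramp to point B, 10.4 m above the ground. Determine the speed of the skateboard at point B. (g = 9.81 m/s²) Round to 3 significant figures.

v = 11.8 m/s

Energy at A: mgh₁ = (4.73)(9.81)(19.2) = 890.90 J
Friction loss: W_f = μ_k mg d = 79.11 J
At B: ½mv² + mgh₂ = mgh₁ − W_f
½mv² = 890.90 − 79.11 − 482.57 = 329.22 J
v = √(2 × 329.22/4.73) = 11.80 m/s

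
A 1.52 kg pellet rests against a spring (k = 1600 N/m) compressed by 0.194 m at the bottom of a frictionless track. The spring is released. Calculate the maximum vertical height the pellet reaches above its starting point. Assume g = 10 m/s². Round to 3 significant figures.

h = 1.98 m

All spring PE becomes gravitational PE at the highest point: ½kx² = mgh
h = kx²/(2mg) = (1600)(0.194)²/(2 × 1.52 × 10) = 1.981 m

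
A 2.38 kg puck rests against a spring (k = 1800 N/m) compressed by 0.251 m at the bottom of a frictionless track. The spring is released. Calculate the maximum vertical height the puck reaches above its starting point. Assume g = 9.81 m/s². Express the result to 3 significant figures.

All spring PE becomes gravitational PE at the highest point: ½kx² = mgh
h = kx²/(2mg) = (1800)(0.251)²/(2 × 2.38 × 9.81) = 2.429 m

h = 2.43 m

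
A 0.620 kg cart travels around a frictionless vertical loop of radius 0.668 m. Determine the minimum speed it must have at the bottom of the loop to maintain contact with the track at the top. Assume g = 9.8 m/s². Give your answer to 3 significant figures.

v = 5.72 m/s

At the top: mg = mv_top²/r ⇒ v_top² = gr = 6.546 m²/s²
Energy from bottom to top (height 2r): ½mv_bot² = ½mv_top² + mg(2r)
v_bot² = gr + 4gr = 5gr = 32.73
v_bot = √(5gr) = 5.721 m/s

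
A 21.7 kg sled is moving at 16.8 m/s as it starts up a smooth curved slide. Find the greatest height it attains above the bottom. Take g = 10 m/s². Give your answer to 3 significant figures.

h = 14.1 m

Setting KE at the bottom equal to PE gained: ½mv² = mgh
h = v²/(2g) = 16.8²/(2 × 10) = 14.11 m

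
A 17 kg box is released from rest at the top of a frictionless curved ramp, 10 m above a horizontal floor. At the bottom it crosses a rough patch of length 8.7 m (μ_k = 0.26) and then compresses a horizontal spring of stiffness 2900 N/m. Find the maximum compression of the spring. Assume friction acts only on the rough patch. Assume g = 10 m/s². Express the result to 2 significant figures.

Initial energy: E₁ = mgh = (17)(10)(10) = 1700.0 J
Friction removes W_f = μ_k mg d = (0.26)(17)(10)(8.7) = 384.5 J
Energy reaching the spring: E = 1700.0 − 384.5 = 1315.5 J
At max compression ½kx² = E ⇒ x = √(2E/k) = √(2 × 1315.5/2900) = 0.9525 m

x = 0.95 m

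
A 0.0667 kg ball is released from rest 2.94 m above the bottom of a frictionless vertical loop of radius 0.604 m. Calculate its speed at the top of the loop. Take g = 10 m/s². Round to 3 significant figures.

v = 5.89 m/s

Energy conservation: mgh = ½mv_top² + mg(2r)
v_top² = 2g(h − 2r) = 2(10)(2.94 − 1.208) = 34.64
v_top = 5.886 m/s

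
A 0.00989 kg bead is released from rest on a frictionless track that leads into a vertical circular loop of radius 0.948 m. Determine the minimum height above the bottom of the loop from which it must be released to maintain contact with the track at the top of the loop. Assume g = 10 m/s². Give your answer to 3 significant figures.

h = 2.37 m

At the top, for minimum speed gravity alone supplies the centripetal force: mg = mv_top²/r ⇒ v_top² = gr = 9.480 m²/s²
Energy conservation from release height h to the top (height 2r): mgh = ½mv_top² + mg(2r)
h = v_top²/(2g) + 2r = r/2 + 2r = 5r/2 = 2.370 m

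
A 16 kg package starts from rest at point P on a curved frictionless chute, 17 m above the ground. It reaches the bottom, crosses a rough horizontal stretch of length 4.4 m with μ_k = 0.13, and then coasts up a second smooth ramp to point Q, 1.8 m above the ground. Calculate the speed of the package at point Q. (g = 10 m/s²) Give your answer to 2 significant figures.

v = 17 m/s

Energy at P: mgh₁ = (16)(10)(17) = 2720.0 J
Friction loss: W_f = μ_k mg d = 91.52 J
At Q: ½mv² + mgh₂ = mgh₁ − W_f
½mv² = 2720.0 − 91.52 − 288.00 = 2340.5 J
v = √(2 × 2340.5/16) = 17.10 m/s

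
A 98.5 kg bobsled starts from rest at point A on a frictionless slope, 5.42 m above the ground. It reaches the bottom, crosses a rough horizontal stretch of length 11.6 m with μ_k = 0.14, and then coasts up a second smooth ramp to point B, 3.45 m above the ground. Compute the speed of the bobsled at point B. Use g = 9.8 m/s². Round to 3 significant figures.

v = 2.60 m/s

Energy at A: mgh₁ = (98.5)(9.8)(5.42) = 5231.9 J
Friction loss: W_f = μ_k mg d = 1568 J
At B: ½mv² + mgh₂ = mgh₁ − W_f
½mv² = 5231.9 − 1568 − 3330.3 = 333.99 J
v = √(2 × 333.99/98.5) = 2.604 m/s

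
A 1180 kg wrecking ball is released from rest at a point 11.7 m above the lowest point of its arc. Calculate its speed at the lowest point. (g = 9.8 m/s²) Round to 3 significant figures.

v = 15.1 m/s

By conservation of mechanical energy, mgh = ½mv²
v = √(2gh) = √(2 × 9.8 × 11.7) = √229.32 = 15.14 m/s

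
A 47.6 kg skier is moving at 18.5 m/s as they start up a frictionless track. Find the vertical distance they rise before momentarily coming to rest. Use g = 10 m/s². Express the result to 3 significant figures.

Setting KE at the bottom equal to PE gained: ½mv² = mgh
h = v²/(2g) = 18.5²/(2 × 10) = 17.11 m

h = 17.1 m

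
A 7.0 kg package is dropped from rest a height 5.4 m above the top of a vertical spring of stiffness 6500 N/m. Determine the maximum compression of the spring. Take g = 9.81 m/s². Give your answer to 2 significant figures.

x = 0.35 m

Let x be the compression. The total drop is H + x, and the package is instantaneously at rest at max compression, so energy conservation gives:
mg(H + x) = ½kx²
½(6500)x² − (7.0)(9.81)x − (7.0)(9.81)(5.4) = 0
3250x² − 68.67x − 370.8 = 0
x = [68.67 + √(4716 + 4.8206e+06)]/(2 × 3250) = 0.3485 m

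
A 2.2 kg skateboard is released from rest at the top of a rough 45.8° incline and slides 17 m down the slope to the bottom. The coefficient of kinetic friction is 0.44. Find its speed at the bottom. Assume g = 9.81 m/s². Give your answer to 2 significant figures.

v = 12 m/s

Energy: mgh = ½mv² + W_f, with h = L sinθ and W_f = μ_k (mg cosθ) L
mgh = mgL sinθ = (2.2)(9.81)(17)sin45.8° = 263.03 J
W_f = μ_k mg cosθ · L = (0.44)(2.2)(9.81)cos45.8°·17 = 112.5 J
½mv² = 263.03 − 112.5 = 150.48 J
v = √(2 × 150.48/2.2) = 11.70 m/s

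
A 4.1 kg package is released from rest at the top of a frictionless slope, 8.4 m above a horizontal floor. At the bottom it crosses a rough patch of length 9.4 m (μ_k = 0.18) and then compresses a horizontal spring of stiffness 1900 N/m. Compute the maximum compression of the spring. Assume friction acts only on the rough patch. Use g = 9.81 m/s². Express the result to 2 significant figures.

x = 0.53 m

Initial energy: E₁ = mgh = (4.1)(9.81)(8.4) = 337.86 J
Friction removes W_f = μ_k mg d = (0.18)(4.1)(9.81)(9.4) = 68.05 J
Energy reaching the spring: E = 337.86 − 68.05 = 269.80 J
At max compression ½kx² = E ⇒ x = √(2E/k) = √(2 × 269.80/1900) = 0.5329 m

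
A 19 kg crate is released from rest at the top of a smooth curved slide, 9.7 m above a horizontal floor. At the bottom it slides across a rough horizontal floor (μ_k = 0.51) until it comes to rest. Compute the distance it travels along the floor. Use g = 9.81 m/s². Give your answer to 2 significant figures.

Energy bookkeeping (friction removes W_f = μ_k N d):
At rest all PE has been dissipated by friction: mgh = μ_k m g d
d = h/μ_k = 9.7/0.51 = 19.02 m

d = 19 m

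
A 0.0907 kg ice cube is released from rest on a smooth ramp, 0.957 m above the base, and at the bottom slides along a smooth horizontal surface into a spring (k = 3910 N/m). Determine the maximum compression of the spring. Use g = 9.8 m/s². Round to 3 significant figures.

Gravitational PE at the top equals spring PE at max compression: mgh = ½kx²
x = √(2mgh/k) = √(2 × 0.0907 × 9.8 × 0.957 / 3910) = 0.02086 m

x = 0.0209 m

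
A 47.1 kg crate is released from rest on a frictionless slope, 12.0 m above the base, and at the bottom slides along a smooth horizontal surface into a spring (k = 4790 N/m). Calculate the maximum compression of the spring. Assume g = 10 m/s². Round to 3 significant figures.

x = 1.54 m

Gravitational PE at the top equals spring PE at max compression: mgh = ½kx²
x = √(2mgh/k) = √(2 × 47.1 × 10 × 12.0 / 4790) = 1.536 m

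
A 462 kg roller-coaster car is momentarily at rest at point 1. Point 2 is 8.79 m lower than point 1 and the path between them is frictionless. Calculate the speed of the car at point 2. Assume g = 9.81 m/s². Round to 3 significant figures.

By conservation of mechanical energy, mgh = ½mv²
v = √(2gh) = √(2 × 9.81 × 8.79) = √172.46 = 13.13 m/s

v = 13.1 m/s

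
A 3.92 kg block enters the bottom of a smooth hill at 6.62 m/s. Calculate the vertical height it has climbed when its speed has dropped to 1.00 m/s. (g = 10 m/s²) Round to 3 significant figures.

h = 2.14 m

Conservation of energy: ½mv₁² = ½mv₂² + mgh
h = (v₁² − v₂²)/(2g) = (6.62² − 1.00²)/(2 × 10) = 2.141 m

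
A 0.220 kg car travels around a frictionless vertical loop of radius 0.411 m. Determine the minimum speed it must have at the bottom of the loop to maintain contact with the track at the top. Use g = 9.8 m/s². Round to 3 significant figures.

At the top: mg = mv_top²/r ⇒ v_top² = gr = 4.028 m²/s²
Energy from bottom to top (height 2r): ½mv_bot² = ½mv_top² + mg(2r)
v_bot² = gr + 4gr = 5gr = 20.14
v_bot = √(5gr) = 4.488 m/s

v = 4.49 m/s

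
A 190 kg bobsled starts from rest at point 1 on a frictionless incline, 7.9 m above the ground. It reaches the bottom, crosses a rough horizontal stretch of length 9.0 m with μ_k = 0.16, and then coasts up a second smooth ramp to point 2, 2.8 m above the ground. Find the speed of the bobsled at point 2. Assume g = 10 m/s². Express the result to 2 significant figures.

v = 8.6 m/s

Energy at 1: mgh₁ = (190)(10)(7.9) = 15010 J
Friction loss: W_f = μ_k mg d = 2736 J
At 2: ½mv² + mgh₂ = mgh₁ − W_f
½mv² = 15010 − 2736 − 5320.0 = 6954.0 J
v = √(2 × 6954.0/190) = 8.556 m/s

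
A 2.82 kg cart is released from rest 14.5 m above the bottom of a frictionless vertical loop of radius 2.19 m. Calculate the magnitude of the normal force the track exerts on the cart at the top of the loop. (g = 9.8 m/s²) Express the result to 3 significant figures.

Energy from release to top (height 2r): mgh = ½mv_top² + mg(2r)
v_top² = 2g(h − 2r) = 2(9.8)(14.5 − 4.380) = 198.35 m²/s²
At the top, both N and weight point toward the centre: N + mg = mv_top²/r
N = m(v_top²/r − g) = 2.82(198.35/2.19 − 9.8) = 227.8 N

N = 228 N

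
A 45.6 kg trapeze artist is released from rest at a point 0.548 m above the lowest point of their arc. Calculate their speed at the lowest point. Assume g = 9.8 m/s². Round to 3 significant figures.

Equating total energy at the two states: mgh = ½mv²
The mass cancels from both sides.
v = √(2gh) = √(2 × 9.8 × 0.548) = √10.741 = 3.277 m/s

v = 3.28 m/s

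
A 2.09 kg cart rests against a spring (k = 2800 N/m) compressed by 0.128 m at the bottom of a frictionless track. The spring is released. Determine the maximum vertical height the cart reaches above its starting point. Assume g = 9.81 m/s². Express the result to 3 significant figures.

h = 1.12 m

All spring PE becomes gravitational PE at the highest point: ½kx² = mgh
h = kx²/(2mg) = (2800)(0.128)²/(2 × 2.09 × 9.81) = 1.119 m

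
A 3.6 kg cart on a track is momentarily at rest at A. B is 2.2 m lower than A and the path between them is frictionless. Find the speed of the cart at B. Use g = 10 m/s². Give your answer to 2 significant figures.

v = 6.6 m/s

Equating total energy at the two states: mgh = ½mv²
v = √(2gh) = √(2 × 10 × 2.2) = √44.000 = 6.633 m/s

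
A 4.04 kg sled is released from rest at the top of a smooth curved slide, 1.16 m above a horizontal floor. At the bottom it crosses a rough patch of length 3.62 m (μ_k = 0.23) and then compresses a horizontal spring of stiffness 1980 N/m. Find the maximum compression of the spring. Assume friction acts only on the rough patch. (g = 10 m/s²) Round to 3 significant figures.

x = 0.116 m

Initial energy: E₁ = mgh = (4.04)(10)(1.16) = 46.864 J
Friction removes W_f = μ_k mg d = (0.23)(4.04)(10)(3.62) = 33.64 J
Energy reaching the spring: E = 46.864 − 33.64 = 13.227 J
At max compression ½kx² = E ⇒ x = √(2E/k) = √(2 × 13.227/1980) = 0.1156 m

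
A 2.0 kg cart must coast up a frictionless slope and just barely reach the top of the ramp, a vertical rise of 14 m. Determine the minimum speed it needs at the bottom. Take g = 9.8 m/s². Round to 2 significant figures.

At the top it is momentarily at rest, so all KE converts to PE: ½mv² = mgh
v = √(2gh) = √(2 × 9.8 × 14) = 16.57 m/s

v = 17 m/s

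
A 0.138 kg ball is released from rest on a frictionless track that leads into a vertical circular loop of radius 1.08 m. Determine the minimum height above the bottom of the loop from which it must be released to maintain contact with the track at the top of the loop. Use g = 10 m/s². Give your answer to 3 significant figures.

At the top, for minimum speed gravity alone supplies the centripetal force: mg = mv_top²/r ⇒ v_top² = gr = 10.80 m²/s²
Energy conservation from release height h to the top (height 2r): mgh = ½mv_top² + mg(2r)
h = v_top²/(2g) + 2r = r/2 + 2r = 5r/2 = 2.700 m

h = 2.70 m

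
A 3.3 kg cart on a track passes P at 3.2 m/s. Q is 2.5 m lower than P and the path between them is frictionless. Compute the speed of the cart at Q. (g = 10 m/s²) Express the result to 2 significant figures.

v = 7.8 m/s

Equating total energy at the two states: ½mv₀² + mgh = ½mv²
v² = v₀² + 2gh = (3.2)² + 2(10)(2.5) = 60.240
v = √60.240 = 7.761 m/s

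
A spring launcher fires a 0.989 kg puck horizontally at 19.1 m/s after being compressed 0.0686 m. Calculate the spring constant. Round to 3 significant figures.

½kx² = ½mv²
k = mv²/x² = (0.989)(19.1)²/(0.0686)² = 76668 N/m

k = 76700 N/m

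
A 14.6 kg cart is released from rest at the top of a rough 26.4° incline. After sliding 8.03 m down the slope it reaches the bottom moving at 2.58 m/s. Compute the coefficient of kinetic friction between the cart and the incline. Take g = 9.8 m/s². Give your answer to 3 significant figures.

Energy balance down the incline: mg L sinθ − ½mv² = μ_k (mg cosθ) L
mgL sinθ = 510.86 J; ½mv² = 48.592 J
W_f = 510.86 − 48.592 = 462.3 J
μ_k = W_f/(mg cosθ · L) = 462.3/(128.2 × 8.03) = 0.4492

μ_k = 0.449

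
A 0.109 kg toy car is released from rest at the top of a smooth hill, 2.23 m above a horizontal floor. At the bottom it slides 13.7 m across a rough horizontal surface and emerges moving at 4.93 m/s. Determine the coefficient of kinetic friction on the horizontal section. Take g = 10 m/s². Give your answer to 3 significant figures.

Energy at the top = energy at the end + work done against friction:
mgh = ½mv² + μ_k m g d
mgh = 2.4307 J; ½mv² = 1.3246 J
W_f = 2.4307 − 1.3246 = 1.106 J
μ_k = W_f/(mg·d) = 1.106/(1.090 × 13.7) = 0.07407

μ_k = 0.0741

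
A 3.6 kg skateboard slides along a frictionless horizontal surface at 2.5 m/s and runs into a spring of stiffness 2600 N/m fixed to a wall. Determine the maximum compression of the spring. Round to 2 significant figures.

All KE is stored as spring PE at maximum compression: ½mv² = ½kx²
x = v√(m/k) = 2.5 × √(3.6/2600) = 0.09303 m

x = 0.093 m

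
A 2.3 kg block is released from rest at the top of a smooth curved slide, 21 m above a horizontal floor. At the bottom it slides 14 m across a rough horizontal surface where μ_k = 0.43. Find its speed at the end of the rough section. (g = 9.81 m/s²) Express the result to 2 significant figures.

v = 17 m/s

Energy at the top = energy at the end + work done against friction:
mgh = ½mv² + μ_k m g d
W_f = μ_k mg d = (0.43)(2.3)(9.81)(14) = 135.8 J
½mv² = mgh − W_f = 473.82 − 135.8 = 337.99 J
v = √(2 × 337.99/2.3) = 17.14 m/s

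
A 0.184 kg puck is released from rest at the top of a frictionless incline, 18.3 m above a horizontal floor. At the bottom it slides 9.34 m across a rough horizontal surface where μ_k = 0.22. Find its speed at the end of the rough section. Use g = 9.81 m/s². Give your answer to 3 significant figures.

Applying the work–energy principle:
mgh = ½mv² + μ_k m g d
W_f = μ_k mg d = (0.22)(0.184)(9.81)(9.34) = 3.709 J
½mv² = mgh − W_f = 33.032 − 3.709 = 29.323 J
v = √(2 × 29.323/0.184) = 17.85 m/s

v = 17.9 m/s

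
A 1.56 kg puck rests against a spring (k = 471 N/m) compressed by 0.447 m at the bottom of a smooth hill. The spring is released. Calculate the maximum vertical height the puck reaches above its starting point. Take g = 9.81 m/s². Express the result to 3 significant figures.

h = 3.07 m

At maximum height the puck is at rest, so ½kx² = mgh
h = kx²/(2mg) = (471)(0.447)²/(2 × 1.56 × 9.81) = 3.075 m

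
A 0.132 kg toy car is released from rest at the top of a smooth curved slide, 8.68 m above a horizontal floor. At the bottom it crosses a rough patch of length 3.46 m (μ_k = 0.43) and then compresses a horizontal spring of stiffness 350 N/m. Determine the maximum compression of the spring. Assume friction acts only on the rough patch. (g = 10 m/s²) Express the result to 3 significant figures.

x = 0.233 m

Initial energy: E₁ = mgh = (0.132)(10)(8.68) = 11.458 J
Friction removes W_f = μ_k mg d = (0.43)(0.132)(10)(3.46) = 1.964 J
Energy reaching the spring: E = 11.458 − 1.964 = 9.4937 J
At max compression ½kx² = E ⇒ x = √(2E/k) = √(2 × 9.4937/350) = 0.2329 m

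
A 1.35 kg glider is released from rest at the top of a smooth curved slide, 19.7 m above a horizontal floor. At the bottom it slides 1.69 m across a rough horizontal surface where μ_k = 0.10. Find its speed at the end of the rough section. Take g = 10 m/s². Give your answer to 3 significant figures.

v = 19.8 m/s

Energy bookkeeping (friction removes W_f = μ_k N d):
mgh = ½mv² + μ_k m g d
W_f = μ_k mg d = (0.10)(1.35)(10)(1.69) = 2.281 J
½mv² = mgh − W_f = 265.95 − 2.281 = 263.67 J
v = √(2 × 263.67/1.35) = 19.76 m/s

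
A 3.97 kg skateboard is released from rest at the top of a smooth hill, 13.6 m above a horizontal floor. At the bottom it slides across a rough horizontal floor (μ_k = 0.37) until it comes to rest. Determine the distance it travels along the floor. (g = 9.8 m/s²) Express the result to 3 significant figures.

d = 36.8 m

Energy at the top = energy at the end + work done against friction:
At rest all PE has been dissipated by friction: mgh = μ_k m g d
d = h/μ_k = 13.6/0.37 = 36.76 m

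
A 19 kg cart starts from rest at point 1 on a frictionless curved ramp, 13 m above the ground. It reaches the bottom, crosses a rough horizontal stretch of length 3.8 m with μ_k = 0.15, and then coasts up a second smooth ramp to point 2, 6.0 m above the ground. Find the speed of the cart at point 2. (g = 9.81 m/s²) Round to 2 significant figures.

Energy at 1: mgh₁ = (19)(9.81)(13) = 2423.1 J
Friction loss: W_f = μ_k mg d = 106.2 J
At 2: ½mv² + mgh₂ = mgh₁ − W_f
½mv² = 2423.1 − 106.2 − 1118.3 = 1198.5 J
v = √(2 × 1198.5/19) = 11.23 m/s

v = 11 m/s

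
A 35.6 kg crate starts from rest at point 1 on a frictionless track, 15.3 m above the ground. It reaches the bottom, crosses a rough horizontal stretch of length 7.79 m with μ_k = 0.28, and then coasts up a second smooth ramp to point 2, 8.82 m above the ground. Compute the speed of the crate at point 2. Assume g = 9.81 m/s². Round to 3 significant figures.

v = 9.18 m/s

Energy at 1: mgh₁ = (35.6)(9.81)(15.3) = 5343.3 J
Friction loss: W_f = μ_k mg d = 761.8 J
At 2: ½mv² + mgh₂ = mgh₁ − W_f
½mv² = 5343.3 − 761.8 − 3080.3 = 1501.3 J
v = √(2 × 1501.3/35.6) = 9.184 m/s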